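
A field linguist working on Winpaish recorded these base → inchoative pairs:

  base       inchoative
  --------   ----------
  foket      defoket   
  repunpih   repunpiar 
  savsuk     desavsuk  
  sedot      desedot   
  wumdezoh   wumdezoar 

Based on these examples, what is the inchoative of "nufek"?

wumdezoh and sedot both have last vowel 'o' yet inflect differently (wumdezoar, desedot), so the last vowel is not what conditions the rule; the final letter is.
"nufek" ends in -k. The one such stem in the data (savsuk → desavsuk) adds the prefix de-, so the same rule applies.
So nufek → denufek.

denufek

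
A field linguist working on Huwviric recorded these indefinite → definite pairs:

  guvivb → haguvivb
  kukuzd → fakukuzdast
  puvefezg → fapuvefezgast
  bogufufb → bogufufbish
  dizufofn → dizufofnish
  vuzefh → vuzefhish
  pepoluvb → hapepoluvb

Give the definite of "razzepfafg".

pepoluvb and bogufufb both end in -b yet inflect differently (hapepoluvb, bogufufbish), so the final letter is not what conditions the rule; the second-to-last letter is.
"razzepfafg" has second-to-last letter 'f'. The stems whose second-to-last letter is 'f' (bogufufb → bogufufbish, dizufofn → dizufofnish, vuzefh → vuzefhish) add -ish.
So razzepfafg → razzepfafgish.

razzepfafgish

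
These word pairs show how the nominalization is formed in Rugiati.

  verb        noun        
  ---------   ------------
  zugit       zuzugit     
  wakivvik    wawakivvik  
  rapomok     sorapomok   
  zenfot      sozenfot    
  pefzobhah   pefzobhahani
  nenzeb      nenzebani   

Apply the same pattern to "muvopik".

wakivvik and rapomok both end in -k yet inflect differently (wawakivvik, sorapomok), so the final letter is not what conditions the rule; the last vowel is.
"muvopik" has last vowel 'i'. The stems whose last vowel is 'i' (zugit → zuzugit, wakivvik → wawakivvik) repeat the first consonant+vowel as a prefix.
So muvopik → mumuvopik.

mumuvopik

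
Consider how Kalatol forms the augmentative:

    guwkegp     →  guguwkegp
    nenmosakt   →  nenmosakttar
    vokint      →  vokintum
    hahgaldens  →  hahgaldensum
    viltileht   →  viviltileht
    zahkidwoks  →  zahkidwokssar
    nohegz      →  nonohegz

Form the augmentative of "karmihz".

kakarmihz

zahkidwoks and hahgaldens both end in -s yet inflect differently (zahkidwokssar, hahgaldensum), so the final letter is not what conditions the rule; the second-to-last letter is.
"karmihz" has second-to-last letter 'h'. The one such stem in the data (viltileht → viviltileht) repeats the first consonant+vowel as a prefix (as do nohegz, guwkegp), so the same rule applies.
The other patterns: stems whose second-to-last letter is 'k' double the final consonant and add -ar; stems whose second-to-last letter is 'n' add -um.
So karmihz → kakarmihz.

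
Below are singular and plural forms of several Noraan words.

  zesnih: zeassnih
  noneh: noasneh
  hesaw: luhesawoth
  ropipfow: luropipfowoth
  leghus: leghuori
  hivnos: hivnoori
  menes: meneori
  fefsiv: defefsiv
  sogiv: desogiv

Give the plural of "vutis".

ropipfow and hivnos both have last vowel 'o' yet inflect differently (luropipfowoth, hivnoori), so the last vowel is not what conditions the rule; the final letter is.
"vutis" ends in -s. The stems ending in -s (leghus → leghuori, hivnos → hivnoori, menes → meneori) drop the final letter and add -ori.
The other patterns: stems ending in -h insert -as- after the first vowel; stems ending in -w add lu- … -oth around the stem; stems ending in -v add the prefix de-.
So vutis → vutiori.

vutiori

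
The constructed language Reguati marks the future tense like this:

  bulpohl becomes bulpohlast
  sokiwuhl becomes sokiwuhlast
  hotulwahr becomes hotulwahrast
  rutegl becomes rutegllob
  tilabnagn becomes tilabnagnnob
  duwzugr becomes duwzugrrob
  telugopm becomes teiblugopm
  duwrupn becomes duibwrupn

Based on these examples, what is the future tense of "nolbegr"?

nolbegrrob

"nolbegr" has second-to-last letter 'g'. The stems whose second-to-last letter is 'g' (rutegl → rutegllob, tilabnagn → tilabnagnnob, duwzugr → duwzugrrob) double the final consonant and add -ob.
So nolbegr → nolbegrrob.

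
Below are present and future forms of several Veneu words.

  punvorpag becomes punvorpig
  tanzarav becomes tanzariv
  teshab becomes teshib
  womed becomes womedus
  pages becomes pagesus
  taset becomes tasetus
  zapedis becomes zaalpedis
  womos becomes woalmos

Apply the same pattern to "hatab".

pages and zapedis both end in -s yet inflect differently (pagesus, zaalpedis), so the final letter is not what conditions the rule; the last vowel is.
"hatab" has last vowel 'a'. The stems whose last vowel is 'a' (punvorpag → punvorpig, tanzarav → tanzariv, teshab → teshib) change the last vowel to 'i'.
The other patterns: stems whose last vowel is 'e' add -us; stems whose last vowel is 'i' or 'o' insert -al- after the first vowel.
So hatab → hatib.

hatib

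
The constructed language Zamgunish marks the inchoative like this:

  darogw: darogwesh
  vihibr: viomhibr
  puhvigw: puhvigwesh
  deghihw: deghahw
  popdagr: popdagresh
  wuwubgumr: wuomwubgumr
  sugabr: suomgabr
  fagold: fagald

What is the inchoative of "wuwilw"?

"wuwilw" has second-to-last letter 'l'. The one such stem in the data (fagold → fagald) changes the last vowel to 'a' (as does deghihw), so the same rule applies.
So wuwilw → wuwalw.

wuwalw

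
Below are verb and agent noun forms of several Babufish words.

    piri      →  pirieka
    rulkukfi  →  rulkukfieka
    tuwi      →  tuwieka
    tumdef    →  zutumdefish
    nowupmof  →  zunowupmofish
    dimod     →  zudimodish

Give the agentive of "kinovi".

tuwi and tumdef both begin with t- yet inflect differently (tuwieka, zutumdefish), so the first letter is not what conditions the rule; the final letter is.
"kinovi" ends in -i. The stems ending in -i (piri → pirieka, rulkukfi → rulkukfieka, tuwi → tuwieka) add -eka.
The other pattern: stems ending in -d or -f add zu- … -ish around the stem.
So kinovi → kinovieka.

kinovieka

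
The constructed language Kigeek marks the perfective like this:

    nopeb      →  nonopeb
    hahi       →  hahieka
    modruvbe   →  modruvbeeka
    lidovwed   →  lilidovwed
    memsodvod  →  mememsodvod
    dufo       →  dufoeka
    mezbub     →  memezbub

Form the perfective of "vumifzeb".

memsodvod and dufo both have last vowel 'o' yet inflect differently (mememsodvod, dufoeka), so the last vowel is not what conditions the rule; whether the stem ends in a vowel or a consonant is.
"vumifzeb" ends in a consonant. The stems ending in a consonant (mezbub → memezbub, memsodvod → mememsodvod, lidovwed → lilidovwed) repeat the first consonant+vowel as a prefix.
So vumifzeb → vuvumifzeb.

vuvumifzeb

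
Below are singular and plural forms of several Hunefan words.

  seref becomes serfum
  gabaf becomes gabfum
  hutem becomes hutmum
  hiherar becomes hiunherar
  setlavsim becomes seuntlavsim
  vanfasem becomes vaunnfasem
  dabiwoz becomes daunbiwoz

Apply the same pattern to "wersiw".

werswum

"wersiw" has 2 vowels. The stems with 2 vowels (hutem → hutmum, seref → serfum, gabaf → gabfum) delete the last vowel and add -um.
The other pattern: stems with 3 vowels insert -un- after the first vowel.
So wersiw → werswum.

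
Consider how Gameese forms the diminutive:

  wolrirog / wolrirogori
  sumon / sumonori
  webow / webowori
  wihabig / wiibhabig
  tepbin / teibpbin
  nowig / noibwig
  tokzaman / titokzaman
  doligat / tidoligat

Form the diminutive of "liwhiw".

liibwhiw

wolrirog and wihabig both end in -g yet inflect differently (wolrirogori, wiibhabig), so the final letter is not what conditions the rule; the last vowel is.
"liwhiw" has last vowel 'i'. The stems whose last vowel is 'i' (wihabig → wiibhabig, tepbin → teibpbin, nowig → noibwig) insert -ib- after the first vowel.
So liwhiw → liibwhiw.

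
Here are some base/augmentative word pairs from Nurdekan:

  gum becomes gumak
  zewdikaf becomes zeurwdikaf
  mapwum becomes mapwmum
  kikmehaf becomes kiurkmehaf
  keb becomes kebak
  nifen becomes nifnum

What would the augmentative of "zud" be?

gum and mapwum both end in -m yet inflect differently (gumak, mapwmum), so the final letter is not what conditions the rule; the number of vowels is.
"zud" has 1 vowel. The stems with 1 vowel (keb → kebak, gum → gumak) add -ak.
The other patterns: stems with 2 vowels delete the last vowel and add -um; stems with 3 vowels insert -ur- after the first vowel.
So zud → zudak.

zudak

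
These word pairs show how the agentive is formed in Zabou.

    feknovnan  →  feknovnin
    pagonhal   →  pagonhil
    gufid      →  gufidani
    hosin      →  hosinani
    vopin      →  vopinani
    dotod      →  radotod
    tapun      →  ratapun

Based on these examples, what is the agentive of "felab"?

feknovnan and hosin both end in -n yet inflect differently (feknovnin, hosinani), so the final letter is not what conditions the rule; the last vowel is.
"felab" has last vowel 'a'. The stems whose last vowel is 'a' (feknovnan → feknovnin, pagonhal → pagonhil) change the last vowel to 'i'.
So felab → felib.

felib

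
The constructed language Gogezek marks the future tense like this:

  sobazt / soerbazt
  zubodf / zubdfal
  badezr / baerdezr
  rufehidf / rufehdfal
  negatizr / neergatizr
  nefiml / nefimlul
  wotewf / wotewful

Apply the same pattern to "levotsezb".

leervotsezb

zubodf and wotewf both end in -f yet inflect differently (zubdfal, wotewful), so the final letter is not what conditions the rule; the second-to-last letter is.
"levotsezb" has second-to-last letter 'z'. The stems whose second-to-last letter is 'z' (negatizr → neergatizr, badezr → baerdezr, sobazt → soerbazt) insert -er- after the first vowel.
So levotsezb → leervotsezb.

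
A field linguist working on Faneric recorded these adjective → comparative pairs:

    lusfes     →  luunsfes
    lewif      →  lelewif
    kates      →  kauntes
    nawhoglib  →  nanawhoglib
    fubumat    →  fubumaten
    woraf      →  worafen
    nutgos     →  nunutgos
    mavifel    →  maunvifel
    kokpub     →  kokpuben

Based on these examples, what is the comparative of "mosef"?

kates and nutgos both end in -s yet inflect differently (kauntes, nunutgos), so the final letter is not what conditions the rule; the last vowel is.
"mosef" has last vowel 'e'. The stems whose last vowel is 'e' (kates → kauntes, lusfes → luunsfes, mavifel → maunvifel) insert -un- after the first vowel.
The other patterns: stems whose last vowel is 'a' or 'u' add -en; stems whose last vowel is 'i' or 'o' repeat the first consonant+vowel as a prefix.
So mosef → mounsef.

mounsef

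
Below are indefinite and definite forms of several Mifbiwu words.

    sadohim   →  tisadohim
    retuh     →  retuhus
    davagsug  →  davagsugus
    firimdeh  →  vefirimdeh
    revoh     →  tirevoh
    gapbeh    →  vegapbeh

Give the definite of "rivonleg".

verivonleg

"rivonleg" has last vowel 'e'. The stems whose last vowel is 'e' (firimdeh → vefirimdeh, gapbeh → vegapbeh) add the prefix ve-.
So rivonleg → verivonleg.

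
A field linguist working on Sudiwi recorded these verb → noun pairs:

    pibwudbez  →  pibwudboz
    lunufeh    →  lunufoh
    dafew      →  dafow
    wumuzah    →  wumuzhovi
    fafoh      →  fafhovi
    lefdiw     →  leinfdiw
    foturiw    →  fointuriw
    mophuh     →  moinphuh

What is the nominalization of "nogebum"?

noingebum

lunufeh and wumuzah both end in -h yet inflect differently (lunufoh, wumuzhovi), so the final letter is not what conditions the rule; the last vowel is.
"nogebum" has last vowel 'u'. The one such stem in the data (mophuh → moinphuh) inserts -in- after the first vowel (as do lefdiw, foturiw), so the same rule applies.
The other patterns: stems whose last vowel is 'e' change the last vowel to 'o'; stems whose last vowel is 'a' or 'o' delete the last vowel and add -ovi.
So nogebum → noingebum.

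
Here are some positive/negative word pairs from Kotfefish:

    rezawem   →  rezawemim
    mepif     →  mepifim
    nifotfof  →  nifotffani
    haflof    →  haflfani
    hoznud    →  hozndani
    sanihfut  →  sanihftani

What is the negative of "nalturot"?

nifotfof and mepif both end in -f yet inflect differently (nifotffani, mepifim), so the final letter is not what conditions the rule; the last vowel is.
"nalturot" has last vowel 'o'. The stems whose last vowel is 'o' (nifotfof → nifotffani, haflof → haflfani) delete the last vowel and add -ani.
So nalturot → nalturtani.

nalturtani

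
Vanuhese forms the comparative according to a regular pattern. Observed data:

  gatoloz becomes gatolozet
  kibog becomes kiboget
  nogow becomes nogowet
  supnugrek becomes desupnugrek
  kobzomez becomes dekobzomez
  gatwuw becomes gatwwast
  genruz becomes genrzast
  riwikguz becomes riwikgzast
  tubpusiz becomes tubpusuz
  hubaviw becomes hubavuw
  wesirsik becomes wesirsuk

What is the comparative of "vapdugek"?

devapdugek

"vapdugek" has last vowel 'e'. The stems whose last vowel is 'e' (supnugrek → desupnugrek, kobzomez → dekobzomez) add the prefix de-.
The other patterns: stems whose last vowel is 'o' add -et; stems whose last vowel is 'u' delete the last vowel and add -ast; stems whose last vowel is 'i' change the last vowel to 'u'.
So vapdugek → devapdugek.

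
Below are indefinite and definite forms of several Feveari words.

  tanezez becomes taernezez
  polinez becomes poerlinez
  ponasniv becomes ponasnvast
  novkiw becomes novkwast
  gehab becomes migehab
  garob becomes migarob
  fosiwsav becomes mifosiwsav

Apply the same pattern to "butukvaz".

ponasniv and fosiwsav both end in -v yet inflect differently (ponasnvast, mifosiwsav), so the final letter is not what conditions the rule; the last vowel is.
"butukvaz" has last vowel 'a'. The stems whose last vowel is 'a' (gehab → migehab, fosiwsav → mifosiwsav) add the prefix mi-.
So butukvaz → mibutukvaz.

mibutukvaz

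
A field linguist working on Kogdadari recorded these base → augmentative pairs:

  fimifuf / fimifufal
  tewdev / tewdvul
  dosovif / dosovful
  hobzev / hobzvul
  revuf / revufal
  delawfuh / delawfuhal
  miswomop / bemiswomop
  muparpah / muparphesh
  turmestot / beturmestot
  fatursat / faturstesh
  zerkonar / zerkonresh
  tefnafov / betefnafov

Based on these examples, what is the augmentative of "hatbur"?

turmestot and fatursat both end in -t yet inflect differently (beturmestot, faturstesh), so the final letter is not what conditions the rule; the last vowel is.
"hatbur" has last vowel 'u'. The stems whose last vowel is 'u' (delawfuh → delawfuhal, fimifuf → fimifufal, revuf → revufal) add -al.
The other patterns: stems whose last vowel is 'o' add the prefix be-; stems whose last vowel is 'a' delete the last vowel and add -esh; stems whose last vowel is 'e' or 'i' delete the last vowel and add -ul.
So hatbur → hatbural.

hatbural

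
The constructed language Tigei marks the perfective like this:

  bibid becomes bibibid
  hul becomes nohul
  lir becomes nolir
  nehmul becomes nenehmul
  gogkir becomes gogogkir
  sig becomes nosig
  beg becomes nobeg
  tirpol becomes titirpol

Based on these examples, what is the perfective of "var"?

tirpol and hul both end in -l yet inflect differently (titirpol, nohul), so the final letter is not what conditions the rule; the number of vowels is.
"var" has 1 vowel. The stems with 1 vowel (hul → nohul, sig → nosig, lir → nolir) add the prefix no-.
So var → novar.

novar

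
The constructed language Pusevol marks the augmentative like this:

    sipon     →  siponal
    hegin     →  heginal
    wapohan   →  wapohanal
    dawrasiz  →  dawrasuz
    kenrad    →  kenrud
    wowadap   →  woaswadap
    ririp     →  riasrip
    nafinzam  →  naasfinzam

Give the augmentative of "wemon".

wemonal

"wemon" ends in -n. The stems ending in -n (sipon → siponal, hegin → heginal, wapohan → wapohanal) add -al.
So wemon → wemonal.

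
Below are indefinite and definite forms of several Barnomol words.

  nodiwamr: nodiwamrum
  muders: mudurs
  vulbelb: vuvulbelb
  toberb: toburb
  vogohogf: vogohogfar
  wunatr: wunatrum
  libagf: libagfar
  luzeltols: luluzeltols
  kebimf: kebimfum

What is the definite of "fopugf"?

vulbelb and toberb both end in -b yet inflect differently (vuvulbelb, toburb), so the final letter is not what conditions the rule; the second-to-last letter is.
"fopugf" has second-to-last letter 'g'. The stems whose second-to-last letter is 'g' (libagf → libagfar, vogohogf → vogohogfar) add -ar.
So fopugf → fopugfar.

fopugfar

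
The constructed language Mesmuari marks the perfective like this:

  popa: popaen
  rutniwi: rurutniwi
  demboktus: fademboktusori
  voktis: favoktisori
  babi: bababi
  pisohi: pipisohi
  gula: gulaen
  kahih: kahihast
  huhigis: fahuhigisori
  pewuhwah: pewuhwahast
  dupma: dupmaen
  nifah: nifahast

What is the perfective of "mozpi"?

pewuhwah and dupma both have last vowel 'a' yet inflect differently (pewuhwahast, dupmaen), so the last vowel is not what conditions the rule; the final letter is.
"mozpi" ends in -i. The stems ending in -i (rutniwi → rurutniwi, babi → bababi, pisohi → pipisohi) repeat the first consonant+vowel as a prefix.
The other patterns: stems ending in -h add -ast; stems ending in -a add -en; stems ending in -s add fa- … -ori around the stem.
So mozpi → momozpi.

momozpi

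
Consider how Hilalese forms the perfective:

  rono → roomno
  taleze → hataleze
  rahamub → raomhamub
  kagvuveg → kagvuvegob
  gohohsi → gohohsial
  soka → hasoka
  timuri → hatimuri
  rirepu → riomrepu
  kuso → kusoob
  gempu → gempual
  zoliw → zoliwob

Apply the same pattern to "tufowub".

rono and kuso both end in -o yet inflect differently (roomno, kusoob), so the final letter is not what conditions the rule; the first letter is.
"tufowub" begins with t-. The stems beginning with t- (taleze → hataleze, timuri → hatimuri) add the prefix ha-.
The other patterns: stems beginning with r- insert -om- after the first vowel; stems beginning with k- or z- add -ob; stems beginning with g- add -al.
So tufowub → hatufowub.

hatufowub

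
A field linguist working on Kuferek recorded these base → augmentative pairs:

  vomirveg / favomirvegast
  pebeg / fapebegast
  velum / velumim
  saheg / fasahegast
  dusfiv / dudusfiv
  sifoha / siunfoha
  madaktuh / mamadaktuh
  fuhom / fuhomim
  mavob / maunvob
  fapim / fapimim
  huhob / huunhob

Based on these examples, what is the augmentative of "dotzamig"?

"dotzamig" ends in -g. The stems ending in -g (pebeg → fapebegast, saheg → fasahegast, vomirveg → favomirvegast) add fa- … -ast around the stem.
The other patterns: stems ending in -m add -im; stems ending in -a or -b insert -un- after the first vowel; stems ending in -h or -v repeat the first consonant+vowel as a prefix.
So dotzamig → fadotzamigast.

fadotzamigast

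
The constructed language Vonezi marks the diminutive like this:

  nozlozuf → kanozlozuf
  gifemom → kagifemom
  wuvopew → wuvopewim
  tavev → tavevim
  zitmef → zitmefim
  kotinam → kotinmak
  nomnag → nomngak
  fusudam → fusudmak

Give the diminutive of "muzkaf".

nozlozuf and zitmef both end in -f yet inflect differently (kanozlozuf, zitmefim), so the final letter is not what conditions the rule; the last vowel is.
"muzkaf" has last vowel 'a'. The stems whose last vowel is 'a' (kotinam → kotinmak, nomnag → nomngak, fusudam → fusudmak) delete the last vowel and add -ak.
The other patterns: stems whose last vowel is 'o' or 'u' add the prefix ka-; stems whose last vowel is 'e' add -im.
So muzkaf → muzkfak.

muzkfak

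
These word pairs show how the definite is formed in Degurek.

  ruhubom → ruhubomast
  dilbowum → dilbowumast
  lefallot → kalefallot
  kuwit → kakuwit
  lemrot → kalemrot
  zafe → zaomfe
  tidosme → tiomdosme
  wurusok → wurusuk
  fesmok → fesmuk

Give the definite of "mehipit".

kamehipit

ruhubom and lefallot both have last vowel 'o' yet inflect differently (ruhubomast, kalefallot), so the last vowel is not what conditions the rule; the final letter is.
"mehipit" ends in -t. The stems ending in -t (lefallot → kalefallot, kuwit → kakuwit, lemrot → kalemrot) add the prefix ka-.
So mehipit → kamehipit.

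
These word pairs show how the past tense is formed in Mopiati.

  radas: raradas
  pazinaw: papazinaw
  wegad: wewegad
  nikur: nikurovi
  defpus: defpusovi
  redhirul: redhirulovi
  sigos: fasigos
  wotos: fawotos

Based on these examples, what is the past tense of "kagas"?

radas and defpus both end in -s yet inflect differently (raradas, defpusovi), so the final letter is not what conditions the rule; the last vowel is.
"kagas" has last vowel 'a'. The stems whose last vowel is 'a' (radas → raradas, pazinaw → papazinaw, wegad → wewegad) repeat the first consonant+vowel as a prefix.
The other patterns: stems whose last vowel is 'u' add -ovi; stems whose last vowel is 'o' add the prefix fa-.
So kagas → kakagas.

kakagas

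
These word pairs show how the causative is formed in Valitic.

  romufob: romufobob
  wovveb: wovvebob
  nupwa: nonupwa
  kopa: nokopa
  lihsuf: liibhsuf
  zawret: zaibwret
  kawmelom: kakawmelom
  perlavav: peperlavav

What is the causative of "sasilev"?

sasasilev

wovveb and zawret both have last vowel 'e' yet inflect differently (wovvebob, zaibwret), so the last vowel is not what conditions the rule; the final letter is.
"sasilev" ends in -v. The one such stem in the data (perlavav → peperlavav) repeats the first consonant+vowel as a prefix (as does kawmelom), so the same rule applies.
The other patterns: stems ending in -b add -ob; stems ending in -a add the prefix no-; stems ending in -f or -t insert -ib- after the first vowel.
So sasilev → sasasilev.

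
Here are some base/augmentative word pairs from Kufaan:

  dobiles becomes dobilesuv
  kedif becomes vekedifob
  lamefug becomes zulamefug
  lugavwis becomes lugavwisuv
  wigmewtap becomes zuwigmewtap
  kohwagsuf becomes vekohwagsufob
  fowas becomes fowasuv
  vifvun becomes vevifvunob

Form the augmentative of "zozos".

zozosuv

wigmewtap and fowas both have last vowel 'a' yet inflect differently (zuwigmewtap, fowasuv), so the last vowel is not what conditions the rule; the final letter is.
"zozos" ends in -s. The stems ending in -s (lugavwis → lugavwisuv, fowas → fowasuv, dobiles → dobilesuv) add -uv.
So zozos → zozosuv.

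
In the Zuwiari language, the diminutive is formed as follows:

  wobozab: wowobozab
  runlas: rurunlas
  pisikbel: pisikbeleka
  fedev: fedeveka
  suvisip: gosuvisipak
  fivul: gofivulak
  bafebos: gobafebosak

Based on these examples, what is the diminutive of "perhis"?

"perhis" has last vowel 'i'. The one such stem in the data (suvisip → gosuvisipak) adds go- … -ak around the stem, so the same rule applies.
The other patterns: stems whose last vowel is 'a' repeat the first consonant+vowel as a prefix; stems whose last vowel is 'e' add -eka.
So perhis → goperhisak.

goperhisak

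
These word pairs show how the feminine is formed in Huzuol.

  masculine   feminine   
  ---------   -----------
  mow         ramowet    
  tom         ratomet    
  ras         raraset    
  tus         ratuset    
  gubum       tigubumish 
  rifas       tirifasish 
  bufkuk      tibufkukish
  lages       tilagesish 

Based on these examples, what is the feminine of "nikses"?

tiniksesish

tom and gubum both end in -m yet inflect differently (ratomet, tigubumish), so the final letter is not what conditions the rule; the number of vowels is.
"nikses" has 2 vowels. The stems with 2 vowels (gubum → tigubumish, rifas → tirifasish, bufkuk → tibufkukish) add ti- … -ish around the stem.
The other pattern: stems with 1 vowel add ra- … -et around the stem.
So nikses → tiniksesish.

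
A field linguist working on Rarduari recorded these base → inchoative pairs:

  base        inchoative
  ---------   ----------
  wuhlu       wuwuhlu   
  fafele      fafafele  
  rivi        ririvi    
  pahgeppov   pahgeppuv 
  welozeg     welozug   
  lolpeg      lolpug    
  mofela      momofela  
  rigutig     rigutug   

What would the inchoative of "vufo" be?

vuvufo

rigutig and rivi both have last vowel 'i' yet inflect differently (rigutug, ririvi), so the last vowel is not what conditions the rule; whether the stem ends in a vowel or a consonant is.
"vufo" ends in a vowel. The stems ending in a vowel (rivi → ririvi, wuhlu → wuwuhlu, mofela → momofela) repeat the first consonant+vowel as a prefix.
So vufo → vuvufo.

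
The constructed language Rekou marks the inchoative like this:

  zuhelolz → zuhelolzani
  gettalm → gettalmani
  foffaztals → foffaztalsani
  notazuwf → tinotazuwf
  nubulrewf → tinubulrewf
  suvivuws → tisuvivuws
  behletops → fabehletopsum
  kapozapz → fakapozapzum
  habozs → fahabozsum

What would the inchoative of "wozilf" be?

foffaztals and suvivuws both end in -s yet inflect differently (foffaztalsani, tisuvivuws), so the final letter is not what conditions the rule; the second-to-last letter is.
"wozilf" has second-to-last letter 'l'. The stems whose second-to-last letter is 'l' (zuhelolz → zuhelolzani, gettalm → gettalmani, foffaztals → foffaztalsani) add -ani.
The other patterns: stems whose second-to-last letter is 'w' add the prefix ti-; stems whose second-to-last letter is 'p' or 'z' add fa- … -um around the stem.
So wozilf → wozilfani.

wozilfani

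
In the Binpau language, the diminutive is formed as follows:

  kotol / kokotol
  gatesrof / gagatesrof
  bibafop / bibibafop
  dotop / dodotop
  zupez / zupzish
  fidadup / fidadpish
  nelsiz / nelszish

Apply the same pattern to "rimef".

rimfish

"rimef" has last vowel 'e'. The one such stem in the data (zupez → zupzish) deletes the last vowel and adds -ish (as do fidadup, nelsiz), so the same rule applies.
So rimef → rimfish.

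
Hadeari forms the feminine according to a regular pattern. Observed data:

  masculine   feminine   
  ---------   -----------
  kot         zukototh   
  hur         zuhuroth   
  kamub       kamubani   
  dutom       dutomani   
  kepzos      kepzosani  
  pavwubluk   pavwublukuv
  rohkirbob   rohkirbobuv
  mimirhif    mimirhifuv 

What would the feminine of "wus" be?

kamub and rohkirbob both end in -b yet inflect differently (kamubani, rohkirbobuv), so the final letter is not what conditions the rule; the number of vowels is.
"wus" has 1 vowel. The stems with 1 vowel (kot → zukototh, hur → zuhuroth) add zu- … -oth around the stem.
The other patterns: stems with 2 vowels add -ani; stems with 3 vowels add -uv.
So wus → zuwusoth.

zuwusoth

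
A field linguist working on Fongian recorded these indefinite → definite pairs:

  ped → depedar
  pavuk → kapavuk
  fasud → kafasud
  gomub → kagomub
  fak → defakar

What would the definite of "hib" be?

fak and pavuk both end in -k yet inflect differently (defakar, kapavuk), so the final letter is not what conditions the rule; the number of vowels is.
"hib" has 1 vowel. The stems with 1 vowel (ped → depedar, fak → defakar) add de- … -ar around the stem.
The other pattern: stems with 2 vowels add the prefix ka-.
So hib → dehibar.

dehibar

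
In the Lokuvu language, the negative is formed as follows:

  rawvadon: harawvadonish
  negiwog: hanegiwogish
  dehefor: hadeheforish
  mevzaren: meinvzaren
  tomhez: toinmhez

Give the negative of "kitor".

rawvadon and mevzaren both end in -n yet inflect differently (harawvadonish, meinvzaren), so the final letter is not what conditions the rule; the last vowel is.
"kitor" has last vowel 'o'. The stems whose last vowel is 'o' (rawvadon → harawvadonish, negiwog → hanegiwogish, dehefor → hadeheforish) add ha- … -ish around the stem.
The other pattern: stems whose last vowel is 'e' insert -in- after the first vowel.
So kitor → hakitorish.

hakitorish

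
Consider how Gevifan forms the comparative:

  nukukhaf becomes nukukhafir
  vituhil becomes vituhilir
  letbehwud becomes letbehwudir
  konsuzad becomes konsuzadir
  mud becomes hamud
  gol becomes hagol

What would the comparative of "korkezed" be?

korkezedir

mud and letbehwud both end in -d yet inflect differently (hamud, letbehwudir), so the final letter is not what conditions the rule; the number of vowels is.
"korkezed" has 3 vowels. The stems with 3 vowels (letbehwud → letbehwudir, nukukhaf → nukukhafir, vituhil → vituhilir) add -ir.
The other pattern: stems with 1 vowel add the prefix ha-.
So korkezed → korkezedir.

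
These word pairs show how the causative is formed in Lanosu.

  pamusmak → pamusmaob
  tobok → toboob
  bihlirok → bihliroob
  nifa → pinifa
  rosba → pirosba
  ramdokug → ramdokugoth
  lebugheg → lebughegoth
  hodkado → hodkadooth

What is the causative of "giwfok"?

pamusmak and nifa both have last vowel 'a' yet inflect differently (pamusmaob, pinifa), so the last vowel is not what conditions the rule; the final letter is.
"giwfok" ends in -k. The stems ending in -k (pamusmak → pamusmaob, tobok → toboob, bihlirok → bihliroob) drop the final letter and add -ob.
So giwfok → giwfoob.

giwfoob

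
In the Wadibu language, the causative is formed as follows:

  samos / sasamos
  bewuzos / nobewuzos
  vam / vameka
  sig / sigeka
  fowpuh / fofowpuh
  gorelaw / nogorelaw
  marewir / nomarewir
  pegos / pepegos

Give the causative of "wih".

samos and bewuzos both end in -s yet inflect differently (sasamos, nobewuzos), so the final letter is not what conditions the rule; the number of vowels is.
"wih" has 1 vowel. The stems with 1 vowel (sig → sigeka, vam → vameka) add -eka.
The other patterns: stems with 2 vowels repeat the first consonant+vowel as a prefix; stems with 3 vowels add the prefix no-.
So wih → wiheka.

wiheka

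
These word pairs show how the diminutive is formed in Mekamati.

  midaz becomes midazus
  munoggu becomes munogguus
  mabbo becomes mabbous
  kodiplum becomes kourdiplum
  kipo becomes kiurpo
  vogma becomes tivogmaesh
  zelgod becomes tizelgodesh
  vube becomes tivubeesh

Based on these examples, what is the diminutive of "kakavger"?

mabbo and kipo both end in -o yet inflect differently (mabbous, kiurpo), so the final letter is not what conditions the rule; the first letter is.
"kakavger" begins with k-. The stems beginning with k- (kodiplum → kourdiplum, kipo → kiurpo) insert -ur- after the first vowel.
The other patterns: stems beginning with m- add -us; stems beginning with v- or z- add ti- … -esh around the stem.
So kakavger → kaurkavger.

kaurkavger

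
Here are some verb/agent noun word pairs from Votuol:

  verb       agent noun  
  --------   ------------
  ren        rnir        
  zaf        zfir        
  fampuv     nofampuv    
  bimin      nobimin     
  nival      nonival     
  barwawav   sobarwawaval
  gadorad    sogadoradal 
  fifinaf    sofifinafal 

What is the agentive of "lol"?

llir

ren and bimin both end in -n yet inflect differently (rnir, nobimin), so the final letter is not what conditions the rule; the number of vowels is.
"lol" has 1 vowel. The stems with 1 vowel (ren → rnir, zaf → zfir) delete the last vowel and add -ir.
So lol → llir.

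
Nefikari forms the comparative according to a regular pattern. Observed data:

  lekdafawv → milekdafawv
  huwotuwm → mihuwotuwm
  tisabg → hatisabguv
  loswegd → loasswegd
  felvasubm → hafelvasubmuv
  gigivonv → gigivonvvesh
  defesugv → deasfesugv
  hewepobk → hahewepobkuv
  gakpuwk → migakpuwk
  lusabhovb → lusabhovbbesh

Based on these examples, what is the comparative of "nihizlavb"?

nihizlavbbesh

gakpuwk and hewepobk both end in -k yet inflect differently (migakpuwk, hahewepobkuv), so the final letter is not what conditions the rule; the second-to-last letter is.
"nihizlavb" has second-to-last letter 'v'. The one such stem in the data (lusabhovb → lusabhovbbesh) doubles the final consonant and adds -esh (as does gigivonv), so the same rule applies.
The other patterns: stems whose second-to-last letter is 'w' add the prefix mi-; stems whose second-to-last letter is 'b' add ha- … -uv around the stem; stems whose second-to-last letter is 'g' insert -as- after the first vowel.
So nihizlavb → nihizlavbbesh.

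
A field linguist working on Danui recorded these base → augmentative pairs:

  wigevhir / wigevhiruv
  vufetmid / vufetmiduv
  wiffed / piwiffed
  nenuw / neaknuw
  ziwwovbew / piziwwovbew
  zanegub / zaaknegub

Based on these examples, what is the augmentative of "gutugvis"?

gutugvisuv

"gutugvis" has last vowel 'i'. The stems whose last vowel is 'i' (wigevhir → wigevhiruv, vufetmid → vufetmiduv) add -uv.
So gutugvis → gutugvisuv.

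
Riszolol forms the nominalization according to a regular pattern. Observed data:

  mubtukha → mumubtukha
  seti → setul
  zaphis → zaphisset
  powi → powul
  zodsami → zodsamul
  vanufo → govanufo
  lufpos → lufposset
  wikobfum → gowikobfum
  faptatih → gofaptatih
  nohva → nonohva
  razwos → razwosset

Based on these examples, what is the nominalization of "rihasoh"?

gorihasoh

"rihasoh" ends in -h. The one such stem in the data (faptatih → gofaptatih) adds the prefix go-, so the same rule applies.
So rihasoh → gorihasoh.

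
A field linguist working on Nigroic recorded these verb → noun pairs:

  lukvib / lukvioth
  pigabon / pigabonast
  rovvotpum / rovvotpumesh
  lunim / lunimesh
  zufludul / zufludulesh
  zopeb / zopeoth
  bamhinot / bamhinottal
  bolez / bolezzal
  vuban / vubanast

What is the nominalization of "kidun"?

kidunast

"kidun" ends in -n. The stems ending in -n (pigabon → pigabonast, vuban → vubanast) add -ast.
The other patterns: stems ending in -b drop the final letter and add -oth; stems ending in -l or -m add -esh; stems ending in -t or -z double the final consonant and add -al.
So kidun → kidunast.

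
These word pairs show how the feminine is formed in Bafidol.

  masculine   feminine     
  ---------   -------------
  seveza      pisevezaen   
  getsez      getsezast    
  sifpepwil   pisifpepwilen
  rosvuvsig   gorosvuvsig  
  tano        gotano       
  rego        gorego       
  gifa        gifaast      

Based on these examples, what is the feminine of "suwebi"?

gifa and seveza both end in -a yet inflect differently (gifaast, pisevezaen), so the final letter is not what conditions the rule; the first letter is.
"suwebi" begins with s-. The stems beginning with s- (seveza → pisevezaen, sifpepwil → pisifpepwilen) add pi- … -en around the stem.
The other patterns: stems beginning with r- or t- add the prefix go-; stems beginning with g- add -ast.
So suwebi → pisuwebien.

pisuwebien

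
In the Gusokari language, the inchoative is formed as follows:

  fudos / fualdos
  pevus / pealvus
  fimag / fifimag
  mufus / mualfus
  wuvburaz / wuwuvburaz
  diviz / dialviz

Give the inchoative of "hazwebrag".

wuvburaz and diviz both end in -z yet inflect differently (wuwuvburaz, dialviz), so the final letter is not what conditions the rule; the last vowel is.
"hazwebrag" has last vowel 'a'. The stems whose last vowel is 'a' (wuvburaz → wuwuvburaz, fimag → fifimag) repeat the first consonant+vowel as a prefix.
The other pattern: stems whose last vowel is 'i', 'o' or 'u' insert -al- after the first vowel.
So hazwebrag → hahazwebrag.

hahazwebrag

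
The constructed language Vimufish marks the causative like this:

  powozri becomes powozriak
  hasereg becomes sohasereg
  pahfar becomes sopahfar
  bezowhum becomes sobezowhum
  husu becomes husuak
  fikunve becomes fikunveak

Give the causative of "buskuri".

bezowhum and husu both have last vowel 'u' yet inflect differently (sobezowhum, husuak), so the last vowel is not what conditions the rule; whether the stem ends in a vowel or a consonant is.
"buskuri" ends in a vowel. The stems ending in a vowel (husu → husuak, fikunve → fikunveak, powozri → powozriak) add -ak.
So buskuri → buskuriak.

buskuriak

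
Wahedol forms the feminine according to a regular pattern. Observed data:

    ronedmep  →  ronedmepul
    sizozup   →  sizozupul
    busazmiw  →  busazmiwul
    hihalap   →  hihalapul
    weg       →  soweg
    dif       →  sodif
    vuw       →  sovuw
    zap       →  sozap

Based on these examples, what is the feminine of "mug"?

busazmiw and vuw both end in -w yet inflect differently (busazmiwul, sovuw), so the final letter is not what conditions the rule; the number of vowels is.
"mug" has 1 vowel. The stems with 1 vowel (weg → soweg, dif → sodif, vuw → sovuw) add the prefix so-.
So mug → somug.

somug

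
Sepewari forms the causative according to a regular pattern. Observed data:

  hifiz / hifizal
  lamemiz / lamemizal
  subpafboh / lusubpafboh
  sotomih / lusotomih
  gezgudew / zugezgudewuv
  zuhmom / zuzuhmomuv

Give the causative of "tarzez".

tarzezal

hifiz and sotomih both have last vowel 'i' yet inflect differently (hifizal, lusotomih), so the last vowel is not what conditions the rule; the final letter is.
"tarzez" ends in -z. The stems ending in -z (hifiz → hifizal, lamemiz → lamemizal) add -al.
So tarzez → tarzezal.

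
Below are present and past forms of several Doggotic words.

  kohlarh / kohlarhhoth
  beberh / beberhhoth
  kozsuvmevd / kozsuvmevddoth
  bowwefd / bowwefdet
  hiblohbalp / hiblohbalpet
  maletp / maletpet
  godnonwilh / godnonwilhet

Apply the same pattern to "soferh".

kozsuvmevd and bowwefd both end in -d yet inflect differently (kozsuvmevddoth, bowwefdet), so the final letter is not what conditions the rule; the second-to-last letter is.
"soferh" has second-to-last letter 'r'. The stems whose second-to-last letter is 'r' (kohlarh → kohlarhhoth, beberh → beberhhoth) double the final consonant and add -oth.
The other pattern: stems whose second-to-last letter is 'f', 'l' or 't' add -et.
So soferh → soferhhoth.

soferhhoth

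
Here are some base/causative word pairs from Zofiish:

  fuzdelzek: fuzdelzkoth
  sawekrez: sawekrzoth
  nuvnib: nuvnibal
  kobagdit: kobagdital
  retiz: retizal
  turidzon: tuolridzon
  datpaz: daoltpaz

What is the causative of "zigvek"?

zigvkoth

"zigvek" has last vowel 'e'. The stems whose last vowel is 'e' (fuzdelzek → fuzdelzkoth, sawekrez → sawekrzoth) delete the last vowel and add -oth.
So zigvek → zigvkoth.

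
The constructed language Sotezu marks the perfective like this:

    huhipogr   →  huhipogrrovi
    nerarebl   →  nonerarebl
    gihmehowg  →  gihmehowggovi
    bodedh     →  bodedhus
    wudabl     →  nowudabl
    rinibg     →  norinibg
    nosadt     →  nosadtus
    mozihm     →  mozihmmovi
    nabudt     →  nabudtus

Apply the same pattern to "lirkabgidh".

rinibg and gihmehowg both end in -g yet inflect differently (norinibg, gihmehowggovi), so the final letter is not what conditions the rule; the second-to-last letter is.
"lirkabgidh" has second-to-last letter 'd'. The stems whose second-to-last letter is 'd' (bodedh → bodedhus, nabudt → nabudtus, nosadt → nosadtus) add -us.
The other patterns: stems whose second-to-last letter is 'b' add the prefix no-; stems whose second-to-last letter is 'g', 'h' or 'w' double the final consonant and add -ovi.
So lirkabgidh → lirkabgidhus.

lirkabgidhus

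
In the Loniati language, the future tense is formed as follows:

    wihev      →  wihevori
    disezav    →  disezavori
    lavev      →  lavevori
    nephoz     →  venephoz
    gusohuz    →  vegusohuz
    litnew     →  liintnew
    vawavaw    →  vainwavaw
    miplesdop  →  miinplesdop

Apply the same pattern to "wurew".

wuinrew

"wurew" ends in -w. The stems ending in -w (litnew → liintnew, vawavaw → vainwavaw) insert -in- after the first vowel.
So wurew → wuinrew.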